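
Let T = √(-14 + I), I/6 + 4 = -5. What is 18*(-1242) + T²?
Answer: -22424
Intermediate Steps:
I = -54 (I = -24 + 6*(-5) = -24 - 30 = -54)
T = 2*I*√17 (T = √(-14 - 54) = √(-68) = 2*I*√17 ≈ 8.2462*I)
18*(-1242) + T² = 18*(-1242) + (2*I*√17)² = -22356 - 68 = -22424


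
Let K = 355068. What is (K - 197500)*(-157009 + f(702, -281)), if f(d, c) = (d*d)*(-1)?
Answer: -102389734784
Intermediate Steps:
f(d, c) = -d**2 (f(d, c) = d**2*(-1) = -d**2)
(K - 197500)*(-157009 + f(702, -281)) = (355068 - 197500)*(-157009 - 1*702**2) = 157568*(-157009 - 1*492804) = 157568*(-157009 - 492804) = 157568*(-649813) = -102389734784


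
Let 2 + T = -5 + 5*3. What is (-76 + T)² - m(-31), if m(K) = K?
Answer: 4655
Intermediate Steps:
T = 8 (T = -2 + (-5 + 5*3) = -2 + (-5 + 15) = -2 + 10 = 8)
(-76 + T)² - m(-31) = (-76 + 8)² - 1*(-31) = (-68)² + 31 = 4624 + 31 = 4655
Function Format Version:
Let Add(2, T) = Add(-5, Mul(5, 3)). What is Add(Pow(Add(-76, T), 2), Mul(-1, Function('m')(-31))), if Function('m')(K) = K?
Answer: 4655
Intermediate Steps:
T = 8 (T = Add(-2, Add(-5, Mul(5, 3))) = Add(-2, Add(-5, 15)) = Add(-2, 10) = 8)
Add(Pow(Add(-76, T), 2), Mul(-1, Function('m')(-31))) = Add(Pow(Add(-76, 8), 2), Mul(-1, -31)) = Add(Pow(-68, 2), 31) = Add(4624, 31) = 4655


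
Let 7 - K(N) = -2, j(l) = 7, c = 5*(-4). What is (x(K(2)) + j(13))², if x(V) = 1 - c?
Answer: 784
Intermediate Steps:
c = -20
K(N) = 9 (K(N) = 7 - 1*(-2) = 7 + 2 = 9)
x(V) = 21 (x(V) = 1 - 1*(-20) = 1 + 20 = 21)
(x(K(2)) + j(13))² = (21 + 7)² = 28² = 784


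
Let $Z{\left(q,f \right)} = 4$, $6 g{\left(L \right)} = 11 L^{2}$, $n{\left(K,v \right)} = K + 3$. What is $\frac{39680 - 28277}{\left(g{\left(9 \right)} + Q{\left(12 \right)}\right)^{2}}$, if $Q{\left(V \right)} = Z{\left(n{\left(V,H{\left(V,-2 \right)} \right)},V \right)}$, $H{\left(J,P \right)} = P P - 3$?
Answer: $\frac{45612}{93025} \approx 0.49032$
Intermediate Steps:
$H{\left(J,P \right)} = -3 + P^{2}$ ($H{\left(J,P \right)} = P^{2} - 3 = -3 + P^{2}$)
$n{\left(K,v \right)} = 3 + K$
$g{\left(L \right)} = \frac{11 L^{2}}{6}$
$Q{\left(V \right)} = 4$
$\frac{39680 - 28277}{\left(g{\left(9 \right)} + Q{\left(12 \right)}\right)^{2}} = \frac{39680 - 28277}{\left(\frac{11 \cdot 9^{2}}{6} + 4\right)^{2}} = \frac{39680 - 28277}{\left(\frac{11}{6} \cdot 81 + 4\right)^{2}} = \frac{11403}{\left(\frac{297}{2} + 4\right)^{2}} = \frac{11403}{\left(\frac{305}{2}\right)^{2}} = \frac{11403}{\frac{93025}{4}} = 11403 \cdot \frac{4}{93025} = \frac{45612}{93025}$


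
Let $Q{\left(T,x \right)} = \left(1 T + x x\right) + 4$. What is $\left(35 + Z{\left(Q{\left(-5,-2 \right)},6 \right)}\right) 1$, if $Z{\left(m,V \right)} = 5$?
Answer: $40$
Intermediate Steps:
$Q{\left(T,x \right)} = 4 + T + x^{2}$ ($Q{\left(T,x \right)} = \left(T + x^{2}\right) + 4 = 4 + T + x^{2}$)
$\left(35 + Z{\left(Q{\left(-5,-2 \right)},6 \right)}\right) 1 = \left(35 + 5\right) 1 = 40 \cdot 1 = 40$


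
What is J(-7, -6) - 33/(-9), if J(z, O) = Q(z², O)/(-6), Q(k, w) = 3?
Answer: 19/6 ≈ 3.1667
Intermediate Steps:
J(z, O) = -½ (J(z, O) = 3/(-6) = 3*(-⅙) = -½)
J(-7, -6) - 33/(-9) = -½ - 33/(-9) = -½ - 33*(-⅑) = -½ + 11/3 = 19/6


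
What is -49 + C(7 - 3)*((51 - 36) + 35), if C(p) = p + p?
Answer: 351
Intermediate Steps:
C(p) = 2*p
-49 + C(7 - 3)*((51 - 36) + 35) = -49 + (2*(7 - 3))*((51 - 36) + 35) = -49 + (2*4)*(15 + 35) = -49 + 8*50 = -49 + 400 = 351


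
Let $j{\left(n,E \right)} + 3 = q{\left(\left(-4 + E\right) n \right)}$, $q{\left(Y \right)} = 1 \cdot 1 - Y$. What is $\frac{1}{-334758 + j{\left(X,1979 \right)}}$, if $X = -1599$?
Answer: $\frac{1}{2823265} \approx 3.542 \cdot 10^{-7}$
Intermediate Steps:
$q{\left(Y \right)} = 1 - Y$
$j{\left(n,E \right)} = -2 - n \left(-4 + E\right)$ ($j{\left(n,E \right)} = -3 - \left(-1 + \left(-4 + E\right) n\right) = -3 - \left(-1 + n \left(-4 + E\right)\right) = -2 - n \left(-4 + E\right)$)
$\frac{1}{-334758 + j{\left(X,1979 \right)}} = \frac{1}{-334758 - \left(2 - 1599 \left(-4 + 1979\right)\right)} = \frac{1}{-334758 - \left(2 - 3158025\right)} = \frac{1}{-334758 + \left(-2 + 3158025\right)} = \frac{1}{-334758 + 3158023} = \frac{1}{2823265}$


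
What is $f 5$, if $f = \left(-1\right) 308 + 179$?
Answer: $-645$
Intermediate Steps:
$f = -129$ ($f = -308 + 179 = -129$)
$f 5 = \left(-129\right) 5 = -645$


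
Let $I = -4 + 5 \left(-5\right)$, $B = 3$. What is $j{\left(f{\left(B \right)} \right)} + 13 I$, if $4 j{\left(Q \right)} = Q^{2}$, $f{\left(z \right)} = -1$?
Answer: $- \frac{1507}{4} \approx -376.75$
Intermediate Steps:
$j{\left(Q \right)} = \frac{Q^{2}}{4}$
$I = -29$ ($I = -4 - 25 = -29$)
$j{\left(f{\left(B \right)} \right)} + 13 I = \frac{\left(-1\right)^{2}}{4} + 13 \left(-29\right) = \frac{1}{4} \cdot 1 - 377 = \frac{1}{4} - 377 = - \frac{1507}{4}$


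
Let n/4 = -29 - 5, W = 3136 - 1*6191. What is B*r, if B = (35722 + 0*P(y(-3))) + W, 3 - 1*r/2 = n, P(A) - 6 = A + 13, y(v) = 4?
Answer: 9081426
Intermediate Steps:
P(A) = 19 + A (P(A) = 6 + (A + 13) = 6 + (13 + A) = 19 + A)
W = -3055 (W = 3136 - 6191 = -3055)
n = -136 (n = 4*(-29 - 5) = 4*(-34) = -136)
r = 278 (r = 6 - 2*(-136) = 6 + 272 = 278)
B = 32667 (B = (35722 + 0*(19 + 4)) - 3055 = (35722 + 0*23) - 3055 = (35722 + 0) - 3055 = 35722 - 3055 = 32667)
B*r = 32667*278 = 9081426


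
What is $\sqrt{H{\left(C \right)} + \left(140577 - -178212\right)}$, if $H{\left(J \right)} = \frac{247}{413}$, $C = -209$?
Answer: $\frac{2 \sqrt{13593905738}}{413} \approx 564.61$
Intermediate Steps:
$H{\left(J \right)} = \frac{247}{413}$ ($H{\left(J \right)} = 247 \cdot \frac{1}{413} = \frac{247}{413}$)
$\sqrt{H{\left(C \right)} + \left(140577 - -178212\right)} = \sqrt{\frac{247}{413} + \left(140577 - -178212\right)} = \sqrt{\frac{247}{413} + \left(140577 + 178212\right)} = \sqrt{\frac{247}{413} + 318789} = \sqrt{\frac{131660104}{413}} = \frac{2 \sqrt{13593905738}}{413}$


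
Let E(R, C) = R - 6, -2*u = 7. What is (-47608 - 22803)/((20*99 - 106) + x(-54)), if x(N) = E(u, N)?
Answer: -12802/339 ≈ -37.764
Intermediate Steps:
u = -7/2 (u = -1/2*7 = -7/2 ≈ -3.5000)
E(R, C) = -6 + R
x(N) = -19/2 (x(N) = -6 - 7/2 = -19/2)
(-47608 - 22803)/((20*99 - 106) + x(-54)) = (-47608 - 22803)/((20*99 - 106) - 19/2) = -70411/((1980 - 106) - 19/2) = -70411/(1874 - 19/2) = -70411/3729/2 = -70411*2/3729 = -12802/339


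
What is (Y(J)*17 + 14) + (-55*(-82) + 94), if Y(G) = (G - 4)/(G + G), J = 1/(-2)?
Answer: 9389/2 ≈ 4694.5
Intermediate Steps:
J = -1/2 ≈ -0.50000
Y(G) = (-4 + G)/(2*G) (Y(G) = (-4 + G)/((2*G)) = (-4 + G)*(1/(2*G)) = (-4 + G)/(2*G))
(Y(J)*17 + 14) + (-55*(-82) + 94) = (((-4 - 1/2)/(2*(-1/2)))*17 + 14) + (-55*(-82) + 94) = (((1/2)*(-2)*(-9/2))*17 + 14) + (4510 + 94) = ((9/2)*17 + 14) + 4604 = (153/2 + 14) + 4604 = 181/2 + 4604 = 9389/2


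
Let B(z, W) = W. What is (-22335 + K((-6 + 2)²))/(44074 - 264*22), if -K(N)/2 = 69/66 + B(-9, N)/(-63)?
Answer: -7739626/13259169 ≈ -0.58372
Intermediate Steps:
K(N) = -23/11 + 2*N/63 (K(N) = -2*(69/66 + N/(-63)) = -2*(69*(1/66) + N*(-1/63)) = -2*(23/22 - N/63) = -23/11 + 2*N/63)
(-22335 + K((-6 + 2)²))/(44074 - 264*22) = (-22335 + (-23/11 + 2*(-6 + 2)²/63))/(44074 - 264*22) = (-22335 + (-23/11 + (2/63)*(-4)²))/(44074 - 5808) = (-22335 + (-23/11 + (2/63)*16))/38266 = (-22335 + (-23/11 + 32/63))*(1/38266) = (-22335 - 1097/693)*(1/38266) = -15479252/693*1/38266 = -7739626/13259169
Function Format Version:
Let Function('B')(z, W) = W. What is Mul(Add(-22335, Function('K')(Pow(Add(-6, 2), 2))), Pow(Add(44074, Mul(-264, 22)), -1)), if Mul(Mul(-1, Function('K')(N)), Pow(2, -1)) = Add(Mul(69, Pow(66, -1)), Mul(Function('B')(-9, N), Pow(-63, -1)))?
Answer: Rational(-7739626, 13259169) ≈ -0.58372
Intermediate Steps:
Function('K')(N) = Add(Rational(-23, 11), Mul(Rational(2, 63), N)) (Function('K')(N) = Mul(-2, Add(Mul(69, Pow(66, -1)), Mul(N, Pow(-63, -1)))) = Mul(-2, Add(Mul(69, Rational(1, 66)), Mul(N, Rational(-1, 63)))) = Mul(-2, Add(Rational(23, 22), Mul(Rational(-1, 63), N))) = Add(Rational(-23, 11), Mul(Rational(2, 63), N)))
Mul(Add(-22335, Function('K')(Pow(Add(-6, 2), 2))), Pow(Add(44074, Mul(-264, 22)), -1)) = Mul(Add(-22335, Add(Rational(-23, 11), Mul(Rational(2, 63), Pow(Add(-6, 2), 2)))), Pow(Add(44074, Mul(-264, 22)), -1)) = Mul(Add(-22335, Add(Rational(-23, 11), Mul(Rational(2, 63), Pow(-4, 2)))), Pow(Add(44074, -5808), -1)) = Mul(Add(-22335, Add(Rational(-23, 11), Mul(Rational(2, 63), 16))), Pow(38266, -1)) = Mul(Add(-22335, Add(Rational(-23, 11), Rational(32, 63))), Rational(1, 38266)) = Mul(Add(-22335, Rational(-1097, 693)), Rational(1, 38266)) = Mul(Rational(-15479252, 693), Rational(1, 38266)) = Rational(-7739626, 13259169)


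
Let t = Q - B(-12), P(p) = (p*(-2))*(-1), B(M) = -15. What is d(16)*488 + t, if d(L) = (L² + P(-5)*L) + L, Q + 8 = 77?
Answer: 54740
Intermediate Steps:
Q = 69 (Q = -8 + 77 = 69)
P(p) = 2*p (P(p) = -2*p*(-1) = 2*p)
t = 84 (t = 69 - 1*(-15) = 69 + 15 = 84)
d(L) = L² - 9*L (d(L) = (L² + (2*(-5))*L) + L = (L² - 10*L) + L = L² - 9*L)
d(16)*488 + t = (16*(-9 + 16))*488 + 84 = (16*7)*488 + 84 = 112*488 + 84 = 54656 + 84 = 54740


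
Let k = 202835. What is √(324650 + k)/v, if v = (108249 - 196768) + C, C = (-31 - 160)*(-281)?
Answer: -7*√10765/34848 ≈ -0.020841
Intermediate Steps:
C = 53671 (C = -191*(-281) = 53671)
v = -34848 (v = (108249 - 196768) + 53671 = -88519 + 53671 = -34848)
√(324650 + k)/v = √(324650 + 202835)/(-34848) = √527485*(-1/34848) = (7*√10765)*(-1/34848) = -7*√10765/34848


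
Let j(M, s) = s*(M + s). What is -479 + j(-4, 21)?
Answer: -122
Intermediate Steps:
-479 + j(-4, 21) = -479 + 21*(-4 + 21) = -479 + 21*17 = -479 + 357 = -122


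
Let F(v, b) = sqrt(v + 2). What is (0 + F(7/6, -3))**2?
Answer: 19/6 ≈ 3.1667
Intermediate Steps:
F(v, b) = sqrt(2 + v)
(0 + F(7/6, -3))**2 = (0 + sqrt(2 + 7/6))**2 = (0 + sqrt(19/6))**2 = (0 + sqrt(114)/6)**2 = (sqrt(114)/6)**2 = 19/6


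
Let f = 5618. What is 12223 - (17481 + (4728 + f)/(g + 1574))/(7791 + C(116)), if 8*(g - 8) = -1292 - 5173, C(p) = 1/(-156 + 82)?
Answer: 43619732294783/3569315803 ≈ 12221.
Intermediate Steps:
C(p) = -1/74 (C(p) = 1/(-74) = -1/74)
g = -6401/8 (g = 8 + (-1292 - 5173)/8 = 8 + (⅛)*(-6465) = 8 - 6465/8 = -6401/8 ≈ -800.13)
12223 - (17481 + (4728 + f)/(g + 1574))/(7791 + C(116)) = 12223 - (17481 + (4728 + 5618)/(-6401/8 + 1574))/(7791 - 1/74) = 12223 - (17481 + 10346/(6191/8))/576533/74 = 12223 - (17481 + 10346*(8/6191))*74/576533 = 12223 - (17481 + 82768/6191)*74/576533 = 12223 - 108307639*74/(6191*576533) = 12223 - 1*8014765286/3569315803 = 12223 - 8014765286/3569315803 = 43619732294783/3569315803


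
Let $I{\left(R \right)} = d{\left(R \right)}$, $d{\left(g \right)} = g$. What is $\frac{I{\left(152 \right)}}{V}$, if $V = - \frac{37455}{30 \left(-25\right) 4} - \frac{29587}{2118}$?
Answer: $- \frac{32193600}{314377} \approx -102.4$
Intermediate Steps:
$I{\left(R \right)} = R$
$V = - \frac{314377}{211800}$ ($V = - \frac{37455}{\left(-750\right) 4} - \frac{29587}{2118} = - \frac{37455}{-3000} - \frac{29587}{2118} = \left(-37455\right) \left(- \frac{1}{3000}\right) - \frac{29587}{2118} = \frac{2497}{200} - \frac{29587}{2118} = - \frac{314377}{211800} \approx -1.4843$)
$\frac{I{\left(152 \right)}}{V} = \frac{152}{- \frac{314377}{211800}} = 152 \left(- \frac{211800}{314377}\right) = - \frac{32193600}{314377}$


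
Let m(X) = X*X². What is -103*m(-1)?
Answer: 103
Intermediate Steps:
m(X) = X³
-103*m(-1) = -103*(-1)³ = -103*(-1) = 103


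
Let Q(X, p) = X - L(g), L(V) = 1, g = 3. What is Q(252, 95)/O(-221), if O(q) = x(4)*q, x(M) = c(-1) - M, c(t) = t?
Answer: 251/1105 ≈ 0.22715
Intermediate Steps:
x(M) = -1 - M
Q(X, p) = -1 + X (Q(X, p) = X - 1*1 = X - 1 = -1 + X)
O(q) = -5*q (O(q) = (-1 - 1*4)*q = (-1 - 4)*q = -5*q)
Q(252, 95)/O(-221) = (-1 + 252)/((-5*(-221))) = 251/1105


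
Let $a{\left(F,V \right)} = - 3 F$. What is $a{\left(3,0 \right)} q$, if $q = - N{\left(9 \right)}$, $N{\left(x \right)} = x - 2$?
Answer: $63$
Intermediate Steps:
$N{\left(x \right)} = -2 + x$ ($N{\left(x \right)} = x - 2 = -2 + x$)
$q = -7$ ($q = - (-2 + 9) = \left(-1\right) 7 = -7$)
$a{\left(3,0 \right)} q = \left(-3\right) 3 \left(-7\right) = \left(-9\right) \left(-7\right) = 63$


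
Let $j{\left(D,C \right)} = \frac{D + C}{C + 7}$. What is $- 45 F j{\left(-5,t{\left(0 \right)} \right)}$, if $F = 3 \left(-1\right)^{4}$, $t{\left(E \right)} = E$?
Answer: $\frac{675}{7} \approx 96.429$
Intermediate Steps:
$j{\left(D,C \right)} = \frac{C + D}{7 + C}$
$F = 3$ ($F = 3 \cdot 1 = 3$)
$- 45 F j{\left(-5,t{\left(0 \right)} \right)} = \left(-45\right) 3 \frac{0 - 5}{7 + 0} = - 135 \cdot \frac{1}{7} \left(-5\right) = \left(-135\right) \left(- \frac{5}{7}\right) = \frac{675}{7}$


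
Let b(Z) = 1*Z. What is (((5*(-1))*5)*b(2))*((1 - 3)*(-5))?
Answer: -500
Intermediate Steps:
b(Z) = Z
(((5*(-1))*5)*b(2))*((1 - 3)*(-5)) = (((5*(-1))*5)*2)*((1 - 3)*(-5)) = (-5*5*2)*(-2*(-5)) = -25*2*10 = -50*10 = -500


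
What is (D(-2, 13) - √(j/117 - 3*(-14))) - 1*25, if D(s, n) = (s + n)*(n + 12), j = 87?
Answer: 250 - √65013/39 ≈ 243.46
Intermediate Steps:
D(s, n) = (12 + n)*(n + s) (D(s, n) = (n + s)*(12 + n) = (12 + n)*(n + s))
(D(-2, 13) - √(j/117 - 3*(-14))) - 1*25 = ((13² + 12*13 + 12*(-2) + 13*(-2)) - √(87/117 - 3*(-14))) - 1*25 = ((169 + 156 - 24 - 26) - √(87*(1/117) + 42)) - 25 = (275 - √(29/39 + 42)) - 25 = (275 - √(1667/39)) - 25 = (275 - √65013/39) - 25 = 250 - √65013/39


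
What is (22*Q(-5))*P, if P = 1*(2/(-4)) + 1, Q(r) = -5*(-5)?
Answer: 275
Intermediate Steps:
Q(r) = 25
P = ½ (P = 1*(2*(-¼)) + 1 = 1*(-½) + 1 = -½ + 1 = ½ ≈ 0.50000)
(22*Q(-5))*P = (22*25)*(½) = 550*(½) = 275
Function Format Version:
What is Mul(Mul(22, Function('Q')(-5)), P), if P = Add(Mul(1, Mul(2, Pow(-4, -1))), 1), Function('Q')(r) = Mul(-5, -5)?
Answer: 275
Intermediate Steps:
Function('Q')(r) = 25
P = Rational(1, 2) (P = Add(Mul(1, Mul(2, Rational(-1, 4))), 1) = Add(Mul(1, Rational(-1, 2)), 1) = Add(Rational(-1, 2), 1) = Rational(1, 2) ≈ 0.50000)
Mul(Mul(22, Function('Q')(-5)), P) = Mul(Mul(22, 25), Rational(1, 2)) = Mul(550, Rational(1, 2)) = 275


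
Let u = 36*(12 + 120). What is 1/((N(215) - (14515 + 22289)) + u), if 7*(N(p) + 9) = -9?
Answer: -7/224436 ≈ -3.1189e-5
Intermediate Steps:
N(p) = -72/7 (N(p) = -9 + (⅐)*(-9) = -9 - 9/7 = -72/7)
u = 4752 (u = 36*132 = 4752)
1/((N(215) - (14515 + 22289)) + u) = 1/((-72/7 - (14515 + 22289)) + 4752) = 1/((-72/7 - 1*36804) + 4752) = 1/((-72/7 - 36804) + 4752) = 1/(-257700/7 + 4752) = 1/(-224436/7) = -7/224436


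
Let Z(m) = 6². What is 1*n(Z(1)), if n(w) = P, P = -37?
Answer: -37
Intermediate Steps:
Z(m) = 36
n(w) = -37
1*n(Z(1)) = 1*(-37) = -37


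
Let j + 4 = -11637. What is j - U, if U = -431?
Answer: -11210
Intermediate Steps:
j = -11641 (j = -4 - 11637 = -11641)
j - U = -11641 - 1*(-431) = -11641 + 431 = -11210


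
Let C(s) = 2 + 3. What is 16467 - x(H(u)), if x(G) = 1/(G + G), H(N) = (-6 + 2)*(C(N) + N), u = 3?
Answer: 1053889/64 ≈ 16467.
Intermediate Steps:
C(s) = 5
H(N) = -20 - 4*N (H(N) = (-6 + 2)*(5 + N) = -4*(5 + N) = -20 - 4*N)
x(G) = 1/(2*G)
16467 - x(H(u)) = 16467 - 1/(2*(-20 - 4*3)) = 16467 - 1/(2*(-20 - 12)) = 16467 - 1/(2*(-32)) = 16467 - (-1)/(2*32) = 16467 - 1*(-1/64) = 16467 + 1/64 = 1053889/64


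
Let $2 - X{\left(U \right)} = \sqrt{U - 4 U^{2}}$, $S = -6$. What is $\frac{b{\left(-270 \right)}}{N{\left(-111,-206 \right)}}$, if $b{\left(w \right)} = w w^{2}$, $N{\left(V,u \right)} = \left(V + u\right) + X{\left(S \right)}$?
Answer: $\frac{3306744}{53} - \frac{52488 i \sqrt{6}}{53} \approx 62391.0 - 2425.8 i$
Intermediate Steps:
$X{\left(U \right)} = 2 - \sqrt{U - 4 U^{2}}$
$N{\left(V,u \right)} = 2 + V + u - 5 i \sqrt{6}$ ($N{\left(V,u \right)} = \left(V + u\right) + \left(2 - \sqrt{\left(-1\right) \left(-6\right) \left(-1 + 4 \left(-6\right)\right)}\right) = \left(V + u\right) + \left(2 - \sqrt{\left(-1\right) \left(-6\right) \left(-1 - 24\right)}\right) = \left(V + u\right) + \left(2 - \sqrt{\left(-1\right) \left(-6\right) \left(-25\right)}\right) = \left(V + u\right) + \left(2 - \sqrt{-150}\right) = \left(V + u\right) + \left(2 - 5 i \sqrt{6}\right) = 2 + V + u - 5 i \sqrt{6}$)
$b{\left(w \right)} = w^{3}$
$\frac{b{\left(-270 \right)}}{N{\left(-111,-206 \right)}} = \frac{\left(-270\right)^{3}}{2 - 111 - 206 - 5 i \sqrt{6}} = - \frac{19683000}{-315 - 5 i \sqrt{6}}$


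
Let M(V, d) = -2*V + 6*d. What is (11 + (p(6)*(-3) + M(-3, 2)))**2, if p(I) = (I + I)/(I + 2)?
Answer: 2401/4 ≈ 600.25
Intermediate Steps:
p(I) = 2*I/(2 + I) (p(I) = (2*I)/(2 + I) = 2*I/(2 + I))
(11 + (p(6)*(-3) + M(-3, 2)))**2 = (11 + ((2*6/(2 + 6))*(-3) + (-2*(-3) + 6*2)))**2 = (11 + ((2*6/8)*(-3) + (6 + 12)))**2 = (11 + ((2*6*(1/8))*(-3) + 18))**2 = (11 + ((3/2)*(-3) + 18))**2 = (11 + (-9/2 + 18))**2 = (11 + 27/2)**2 = (49/2)**2 = 2401/4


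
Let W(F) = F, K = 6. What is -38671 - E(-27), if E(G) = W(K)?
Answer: -38677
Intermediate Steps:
E(G) = 6
-38671 - E(-27) = -38671 - 1*6 = -38671 - 6 = -38677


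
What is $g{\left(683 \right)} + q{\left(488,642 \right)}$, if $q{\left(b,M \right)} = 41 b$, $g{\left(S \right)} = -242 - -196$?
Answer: $19962$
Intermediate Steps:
$g{\left(S \right)} = -46$ ($g{\left(S \right)} = -242 + 196 = -46$)
$g{\left(683 \right)} + q{\left(488,642 \right)} = -46 + 41 \cdot 488 = -46 + 20008 = 19962$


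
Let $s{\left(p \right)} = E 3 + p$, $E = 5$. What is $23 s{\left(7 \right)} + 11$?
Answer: $517$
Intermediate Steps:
$s{\left(p \right)} = 15 + p$ ($s{\left(p \right)} = 5 \cdot 3 + p = 15 + p$)
$23 s{\left(7 \right)} + 11 = 23 \left(15 + 7\right) + 11 = 23 \cdot 22 + 11 = 506 + 11 = 517$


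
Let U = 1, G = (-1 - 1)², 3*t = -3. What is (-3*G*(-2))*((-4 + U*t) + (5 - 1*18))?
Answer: -432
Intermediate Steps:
t = -1 (t = (⅓)*(-3) = -1)
G = 4 (G = (-2)² = 4)
(-3*G*(-2))*((-4 + U*t) + (5 - 1*18)) = (-3*4*(-2))*((-4 + 1*(-1)) + (5 - 1*18)) = (-12*(-2))*((-4 - 1) + (5 - 18)) = 24*(-5 - 13) = 24*(-18) = -432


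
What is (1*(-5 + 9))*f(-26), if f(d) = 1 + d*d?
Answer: 2708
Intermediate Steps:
f(d) = 1 + d²
(1*(-5 + 9))*f(-26) = (1*(-5 + 9))*(1 + (-26)²) = (1*4)*(1 + 676) = 4*677 = 2708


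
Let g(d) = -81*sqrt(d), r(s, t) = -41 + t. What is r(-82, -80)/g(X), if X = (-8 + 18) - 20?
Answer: -121*I*sqrt(10)/810 ≈ -0.47239*I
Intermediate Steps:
X = -10 (X = 10 - 20 = -10)
r(-82, -80)/g(X) = (-41 - 80)/((-81*I*sqrt(10))) = -121*I*sqrt(10)/810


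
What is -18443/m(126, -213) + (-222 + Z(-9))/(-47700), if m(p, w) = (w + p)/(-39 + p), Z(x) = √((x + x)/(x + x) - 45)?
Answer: 146621887/7950 - I*√11/23850 ≈ 18443.0 - 0.00013906*I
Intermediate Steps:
Z(x) = 2*I*√11 (Z(x) = √((2*x)/((2*x)) - 45) = √((2*x)*(1/(2*x)) - 45) = √(1 - 45) = √(-44) = 2*I*√11)
m(p, w) = (p + w)/(-39 + p)
-18443/m(126, -213) + (-222 + Z(-9))/(-47700) = -18443*(-39 + 126)/(126 - 213) + (-222 + 2*I*√11)/(-47700) = -18443/(-87/87) + (-222 + 2*I*√11)*(-1/47700) = -18443/((1/87)*(-87)) + (37/7950 - I*√11/23850) = -18443/(-1) + (37/7950 - I*√11/23850) = -18443*(-1) + (37/7950 - I*√11/23850) = 18443 + (37/7950 - I*√11/23850) = 146621887/7950 - I*√11/23850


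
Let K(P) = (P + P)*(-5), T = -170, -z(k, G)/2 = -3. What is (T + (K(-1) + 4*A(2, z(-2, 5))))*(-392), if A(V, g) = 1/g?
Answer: 187376/3 ≈ 62459.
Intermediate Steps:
z(k, G) = 6 (z(k, G) = -2*(-3) = 6)
K(P) = -10*P (K(P) = (2*P)*(-5) = -10*P)
(T + (K(-1) + 4*A(2, z(-2, 5))))*(-392) = (-170 + (-10*(-1) + 4/6))*(-392) = (-170 + (10 + 4*(⅙)))*(-392) = (-170 + (10 + ⅔))*(-392) = (-170 + 32/3)*(-392) = -478/3*(-392) = 187376/3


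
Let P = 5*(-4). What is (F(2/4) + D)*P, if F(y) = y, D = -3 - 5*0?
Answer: 50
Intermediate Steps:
D = -3 (D = -3 + 0 = -3)
P = -20
(F(2/4) + D)*P = (2/4 - 3)*(-20) = (2*(¼) - 3)*(-20) = (½ - 3)*(-20) = -5/2*(-20) = 50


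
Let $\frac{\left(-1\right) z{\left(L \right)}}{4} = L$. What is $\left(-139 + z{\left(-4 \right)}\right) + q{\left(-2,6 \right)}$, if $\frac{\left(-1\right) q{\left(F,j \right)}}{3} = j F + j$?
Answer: $-105$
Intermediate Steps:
$z{\left(L \right)} = - 4 L$
$q{\left(F,j \right)} = - 3 j - 3 F j$ ($q{\left(F,j \right)} = - 3 \left(j F + j\right) = - 3 \left(F j + j\right) = - 3 \left(j + F j\right) = - 3 j - 3 F j$)
$\left(-139 + z{\left(-4 \right)}\right) + q{\left(-2,6 \right)} = \left(-139 - -16\right) - 18 \left(1 - 2\right) = \left(-139 + 16\right) - 18 \left(-1\right) = -123 + 18 = -105$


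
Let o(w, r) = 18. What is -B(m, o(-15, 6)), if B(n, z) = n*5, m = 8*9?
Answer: -360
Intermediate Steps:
m = 72
B(n, z) = 5*n
-B(m, o(-15, 6)) = -5*72 = -1*360 = -360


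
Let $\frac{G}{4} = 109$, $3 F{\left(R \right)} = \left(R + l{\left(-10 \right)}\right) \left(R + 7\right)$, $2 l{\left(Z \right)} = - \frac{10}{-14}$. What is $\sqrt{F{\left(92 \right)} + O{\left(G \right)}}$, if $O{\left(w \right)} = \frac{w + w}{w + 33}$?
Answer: $\frac{\sqrt{2683211846}}{938} \approx 55.224$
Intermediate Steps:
$l{\left(Z \right)} = \frac{5}{14}$ ($l{\left(Z \right)} = \frac{\left(-10\right) \frac{1}{-14}}{2} = \frac{\left(-10\right) \left(- \frac{1}{14}\right)}{2} = \frac{1}{2} \cdot \frac{5}{7} = \frac{5}{14}$)
$F{\left(R \right)} = \frac{\left(7 + R\right) \left(\frac{5}{14} + R\right)}{3}$ ($F{\left(R \right)} = \frac{\left(R + \frac{5}{14}\right) \left(R + 7\right)}{3} = \frac{\left(\frac{5}{14} + R\right) \left(7 + R\right)}{3} = \frac{\left(7 + R\right) \left(\frac{5}{14} + R\right)}{3}$)
$G = 436$ ($G = 4 \cdot 109 = 436$)
$O{\left(w \right)} = \frac{2 w}{33 + w}$
$\sqrt{F{\left(92 \right)} + O{\left(G \right)}} = \sqrt{\left(\frac{5}{6} + \frac{92^{2}}{3} + \frac{103}{42} \cdot 92\right) + 2 \cdot 436 \frac{1}{33 + 436}} = \sqrt{\left(\frac{5}{6} + \frac{1}{3} \cdot 8464 + \frac{4738}{21}\right) + 2 \cdot 436 \cdot \frac{1}{469}} = \sqrt{\left(\frac{5}{6} + \frac{8464}{3} + \frac{4738}{21}\right) + 2 \cdot 436 \cdot \frac{1}{469}} = \sqrt{\frac{42669}{14} + \frac{872}{469}} = \sqrt{\frac{2860567}{938}} = \frac{\sqrt{2683211846}}{938}$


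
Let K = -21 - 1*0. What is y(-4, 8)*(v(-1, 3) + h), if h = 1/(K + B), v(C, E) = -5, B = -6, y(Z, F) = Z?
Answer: 544/27 ≈ 20.148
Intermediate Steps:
K = -21 (K = -21 + 0 = -21)
h = -1/27 (h = 1/(-21 - 6) = 1/(-27) = -1/27 ≈ -0.037037)
y(-4, 8)*(v(-1, 3) + h) = -4*(-5 - 1/27) = -4*(-136/27) = 544/27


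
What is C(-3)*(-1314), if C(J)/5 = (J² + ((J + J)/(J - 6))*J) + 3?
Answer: -65700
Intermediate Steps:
C(J) = 15 + 5*J² + 10*J²/(-6 + J) (C(J) = 5*((J² + ((J + J)/(J - 6))*J) + 3) = 5*((J² + ((2*J)/(-6 + J))*J) + 3) = 5*((J² + (2*J/(-6 + J))*J) + 3) = 5*((J² + 2*J²/(-6 + J)) + 3) = 5*(3 + J² + 2*J²/(-6 + J)) = 15 + 5*J² + 10*J²/(-6 + J))
C(-3)*(-1314) = (5*(-18 + (-3)³ - 4*(-3)² + 3*(-3))/(-6 - 3))*(-1314) = (5*(-18 - 27 - 4*9 - 9)/(-9))*(-1314) = (5*(-⅑)*(-18 - 27 - 36 - 9))*(-1314) = (5*(-⅑)*(-90))*(-1314) = 50*(-1314) = -65700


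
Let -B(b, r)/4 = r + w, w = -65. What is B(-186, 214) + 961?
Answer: 365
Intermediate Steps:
B(b, r) = 260 - 4*r (B(b, r) = -4*(r - 65) = -4*(-65 + r) = 260 - 4*r)
B(-186, 214) + 961 = (260 - 4*214) + 961 = (260 - 856) + 961 = -596 + 961 = 365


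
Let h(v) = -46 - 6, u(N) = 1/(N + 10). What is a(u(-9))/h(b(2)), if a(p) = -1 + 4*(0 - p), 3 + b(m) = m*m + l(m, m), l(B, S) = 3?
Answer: 5/52 ≈ 0.096154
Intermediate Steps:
b(m) = m² (b(m) = -3 + (m*m + 3) = -3 + (m² + 3) = -3 + (3 + m²) = m²)
u(N) = 1/(10 + N)
a(p) = -1 - 4*p (a(p) = -1 + 4*(-p) = -1 - 4*p)
h(v) = -52
a(u(-9))/h(b(2)) = (-1 - 4/(10 - 9))/(-52) = (-1 - 4/1)*(-1/52) = (-1 - 4*1)*(-1/52) = (-1 - 4)*(-1/52) = -5*(-1/52) = 5/52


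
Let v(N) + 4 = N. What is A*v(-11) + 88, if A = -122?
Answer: 1918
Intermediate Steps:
v(N) = -4 + N
A*v(-11) + 88 = -122*(-4 - 11) + 88 = -122*(-15) + 88 = 1830 + 88 = 1918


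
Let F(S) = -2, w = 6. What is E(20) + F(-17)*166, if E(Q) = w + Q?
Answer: -306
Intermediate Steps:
E(Q) = 6 + Q
E(20) + F(-17)*166 = (6 + 20) - 2*166 = 26 - 332 = -306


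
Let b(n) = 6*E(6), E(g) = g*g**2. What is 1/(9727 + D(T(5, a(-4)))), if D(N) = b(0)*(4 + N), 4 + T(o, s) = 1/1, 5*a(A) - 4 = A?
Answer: 1/11023 ≈ 9.0719e-5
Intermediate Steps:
a(A) = 4/5 + A/5
E(g) = g**3
T(o, s) = -3 (T(o, s) = -4 + 1/1 = -4 + 1 = -3)
b(n) = 1296 (b(n) = 6*6**3 = 6*216 = 1296)
D(N) = 5184 + 1296*N (D(N) = 1296*(4 + N) = 5184 + 1296*N)
1/(9727 + D(T(5, a(-4)))) = 1/(9727 + (5184 + 1296*(-3))) = 1/(9727 + (5184 - 3888)) = 1/(9727 + 1296) = 1/11023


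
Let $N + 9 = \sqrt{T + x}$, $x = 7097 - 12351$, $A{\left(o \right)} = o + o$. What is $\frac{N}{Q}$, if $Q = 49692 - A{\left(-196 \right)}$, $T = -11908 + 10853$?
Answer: $- \frac{9}{50084} + \frac{3 i \sqrt{701}}{50084} \approx -0.0001797 + 0.0015859 i$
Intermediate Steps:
$A{\left(o \right)} = 2 o$
$x = -5254$
$T = -1055$
$N = -9 + 3 i \sqrt{701}$ ($N = -9 + \sqrt{-1055 - 5254} = -9 + \sqrt{-6309} = -9 + 3 i \sqrt{701} \approx -9.0 + 79.429 i$)
$Q = 50084$ ($Q = 49692 - 2 \left(-196\right) = 49692 - -392 = 49692 + 392 = 50084$)
$\frac{N}{Q} = \frac{-9 + 3 i \sqrt{701}}{50084} = \left(-9 + 3 i \sqrt{701}\right) \frac{1}{50084} = - \frac{9}{50084} + \frac{3 i \sqrt{701}}{50084}$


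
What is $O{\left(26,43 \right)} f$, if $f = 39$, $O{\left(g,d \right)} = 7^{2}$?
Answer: $1911$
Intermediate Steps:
$O{\left(g,d \right)} = 49$
$O{\left(26,43 \right)} f = 49 \cdot 39 = 1911$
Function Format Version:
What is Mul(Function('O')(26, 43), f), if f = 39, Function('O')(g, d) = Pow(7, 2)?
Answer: 1911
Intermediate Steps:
Function('O')(g, d) = 49
Mul(Function('O')(26, 43), f) = Mul(49, 39) = 1911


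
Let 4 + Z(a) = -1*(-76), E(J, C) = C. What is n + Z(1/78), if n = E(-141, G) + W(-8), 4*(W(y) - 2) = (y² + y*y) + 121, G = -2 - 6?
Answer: 513/4 ≈ 128.25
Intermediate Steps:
G = -8
W(y) = 129/4 + y²/2 (W(y) = 2 + ((y² + y*y) + 121)/4 = 2 + ((y² + y²) + 121)/4 = 2 + (2*y² + 121)/4 = 2 + (121 + 2*y²)/4 = 2 + (121/4 + y²/2) = 129/4 + y²/2)
n = 225/4 (n = -8 + (129/4 + (½)*(-8)²) = -8 + (129/4 + (½)*64) = -8 + (129/4 + 32) = -8 + 257/4 = 225/4 ≈ 56.250)
Z(a) = 72 (Z(a) = -4 - 1*(-76) = -4 + 76 = 72)
n + Z(1/78) = 225/4 + 72 = 513/4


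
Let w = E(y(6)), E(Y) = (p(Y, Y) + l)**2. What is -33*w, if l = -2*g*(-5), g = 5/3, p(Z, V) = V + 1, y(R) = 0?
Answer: -30899/3 ≈ -10300.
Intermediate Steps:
p(Z, V) = 1 + V
g = 5/3 (g = 5*(1/3) = 5/3 ≈ 1.6667)
l = 50/3 (l = -2*5/3*(-5) = -10/3*(-5) = 50/3 ≈ 16.667)
E(Y) = (53/3 + Y)**2 (E(Y) = ((1 + Y) + 50/3)**2 = (53/3 + Y)**2)
w = 2809/9 (w = (53 + 3*0)**2/9 = (53 + 0)**2/9 = (1/9)*53**2 = (1/9)*2809 = 2809/9 ≈ 312.11)
-33*w = -33*2809/9 = -30899/3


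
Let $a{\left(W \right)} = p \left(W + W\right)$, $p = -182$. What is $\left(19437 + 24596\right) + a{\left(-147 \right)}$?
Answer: $97541$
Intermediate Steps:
$a{\left(W \right)} = - 364 W$ ($a{\left(W \right)} = - 182 \left(W + W\right) = - 182 \cdot 2 W = - 364 W$)
$\left(19437 + 24596\right) + a{\left(-147 \right)} = \left(19437 + 24596\right) - -53508 = 44033 + 53508 = 97541$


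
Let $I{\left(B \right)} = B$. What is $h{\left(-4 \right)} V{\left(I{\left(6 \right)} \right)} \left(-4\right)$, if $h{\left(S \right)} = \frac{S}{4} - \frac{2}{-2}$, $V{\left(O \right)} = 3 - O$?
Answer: $0$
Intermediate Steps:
$h{\left(S \right)} = 1 + \frac{S}{4}$ ($h{\left(S \right)} = S \frac{1}{4} - -1 = \frac{S}{4} + 1 = 1 + \frac{S}{4}$)
$h{\left(-4 \right)} V{\left(I{\left(6 \right)} \right)} \left(-4\right) = \left(1 + \frac{1}{4} \left(-4\right)\right) \left(3 - 6\right) \left(-4\right) = \left(1 - 1\right) \left(3 - 6\right) \left(-4\right) = 0 \left(-3\right) \left(-4\right) = 0 \left(-4\right) = 0$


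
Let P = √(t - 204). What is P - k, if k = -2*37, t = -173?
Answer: 74 + I*√377 ≈ 74.0 + 19.416*I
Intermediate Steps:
P = I*√377 (P = √(-173 - 204) = √(-377) = I*√377 ≈ 19.417*I)
k = -74
P - k = I*√377 - 1*(-74) = I*√377 + 74 = 74 + I*√377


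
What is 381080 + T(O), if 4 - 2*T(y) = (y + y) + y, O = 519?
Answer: 760607/2 ≈ 3.8030e+5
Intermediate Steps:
T(y) = 2 - 3*y/2 (T(y) = 2 - ((y + y) + y)/2 = 2 - (2*y + y)/2 = 2 - 3*y/2)
381080 + T(O) = 381080 + (2 - 3/2*519) = 381080 + (2 - 1557/2) = 381080 - 1553/2 = 760607/2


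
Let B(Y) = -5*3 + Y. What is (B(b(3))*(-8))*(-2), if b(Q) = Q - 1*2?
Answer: -224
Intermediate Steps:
b(Q) = -2 + Q (b(Q) = Q - 2 = -2 + Q)
B(Y) = -15 + Y
(B(b(3))*(-8))*(-2) = ((-15 + (-2 + 3))*(-8))*(-2) = ((-15 + 1)*(-8))*(-2) = -14*(-8)*(-2) = 112*(-2) = -224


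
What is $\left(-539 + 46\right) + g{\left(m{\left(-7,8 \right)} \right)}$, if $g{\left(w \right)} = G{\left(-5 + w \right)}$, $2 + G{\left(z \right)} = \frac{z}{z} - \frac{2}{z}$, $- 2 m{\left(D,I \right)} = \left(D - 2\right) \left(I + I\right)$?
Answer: $- \frac{33100}{67} \approx -494.03$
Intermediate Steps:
$m{\left(D,I \right)} = - I \left(-2 + D\right)$ ($m{\left(D,I \right)} = - \frac{\left(D - 2\right) \left(I + I\right)}{2} = - \frac{\left(-2 + D\right) 2 I}{2} = - \frac{2 I \left(-2 + D\right)}{2} = - I \left(-2 + D\right)$)
$G{\left(z \right)} = -1 - \frac{2}{z}$ ($G{\left(z \right)} = -2 - \left(\frac{2}{z} - \frac{z}{z}\right) = -2 + \left(1 - \frac{2}{z}\right) = -1 - \frac{2}{z}$)
$g{\left(w \right)} = \frac{3 - w}{-5 + w}$ ($g{\left(w \right)} = \frac{-2 - \left(-5 + w\right)}{-5 + w} = \frac{3 - w}{-5 + w}$)
$\left(-539 + 46\right) + g{\left(m{\left(-7,8 \right)} \right)} = \left(-539 + 46\right) + \frac{3 - 8 \left(2 - -7\right)}{-5 + 8 \left(2 - -7\right)} = -493 + \frac{3 - 8 \left(2 + 7\right)}{-5 + 8 \left(2 + 7\right)} = -493 + \frac{3 - 8 \cdot 9}{-5 + 8 \cdot 9} = -493 + \frac{3 - 72}{-5 + 72} = -493 + \frac{3 - 72}{67} = -493 + \frac{1}{67} \left(-69\right) = -493 - \frac{69}{67} = - \frac{33100}{67}$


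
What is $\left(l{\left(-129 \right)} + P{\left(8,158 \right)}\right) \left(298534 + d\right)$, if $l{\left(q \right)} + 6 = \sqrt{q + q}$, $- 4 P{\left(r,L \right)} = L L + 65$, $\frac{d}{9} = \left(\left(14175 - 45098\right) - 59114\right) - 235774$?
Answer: $\frac{65983714545}{4} - 2633765 i \sqrt{258} \approx 1.6496 \cdot 10^{10} - 4.2305 \cdot 10^{7} i$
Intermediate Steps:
$d = -2932299$ ($d = 9 \left(\left(\left(14175 - 45098\right) - 59114\right) - 235774\right) = 9 \left(\left(-30923 - 59114\right) - 235774\right) = 9 \left(-90037 - 235774\right) = 9 \left(-325811\right) = -2932299$)
$P{\left(r,L \right)} = - \frac{65}{4} - \frac{L^{2}}{4}$ ($P{\left(r,L \right)} = - \frac{L L + 65}{4} = - \frac{L^{2} + 65}{4} = - \frac{65 + L^{2}}{4} = - \frac{65}{4} - \frac{L^{2}}{4}$)
$l{\left(q \right)} = -6 + \sqrt{2} \sqrt{q}$ ($l{\left(q \right)} = -6 + \sqrt{q + q} = -6 + \sqrt{2 q} = -6 + \sqrt{2} \sqrt{q}$)
$\left(l{\left(-129 \right)} + P{\left(8,158 \right)}\right) \left(298534 + d\right) = \left(\left(-6 + \sqrt{2} \sqrt{-129}\right) - \left(\frac{65}{4} + \frac{158^{2}}{4}\right)\right) \left(298534 - 2932299\right) = \left(\left(-6 + \sqrt{2} i \sqrt{129}\right) - \frac{25029}{4}\right) \left(-2633765\right) = \left(\left(-6 + i \sqrt{258}\right) - \frac{25029}{4}\right) \left(-2633765\right) = \left(- \frac{25053}{4} + i \sqrt{258}\right) \left(-2633765\right) = \frac{65983714545}{4} - 2633765 i \sqrt{258}$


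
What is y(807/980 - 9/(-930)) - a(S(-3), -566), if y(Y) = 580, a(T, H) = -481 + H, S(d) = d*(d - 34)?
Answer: 1627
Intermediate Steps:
S(d) = d*(-34 + d)
y(807/980 - 9/(-930)) - a(S(-3), -566) = 580 - (-481 - 566) = 580 - 1*(-1047) = 580 + 1047 = 1627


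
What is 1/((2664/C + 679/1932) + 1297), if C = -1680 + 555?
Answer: 34500/44676929 ≈ 0.00077221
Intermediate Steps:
C = -1125
1/((2664/C + 679/1932) + 1297) = 1/((2664/(-1125) + 679/1932) + 1297) = 1/((2664*(-1/1125) + 679*(1/1932)) + 1297) = 1/((-296/125 + 97/276) + 1297) = 1/(-69571/34500 + 1297) = 1/(44676929/34500) = 34500/44676929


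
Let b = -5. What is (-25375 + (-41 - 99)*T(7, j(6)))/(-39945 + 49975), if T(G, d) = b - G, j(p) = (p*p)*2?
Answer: -4739/2006 ≈ -2.3624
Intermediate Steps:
j(p) = 2*p² (j(p) = p²*2 = 2*p²)
T(G, d) = -5 - G
(-25375 + (-41 - 99)*T(7, j(6)))/(-39945 + 49975) = (-25375 + (-41 - 99)*(-5 - 1*7))/(-39945 + 49975) = (-25375 - 140*(-5 - 7))/10030 = (-25375 - 140*(-12))*(1/10030) = (-25375 + 1680)*(1/10030) = -23695*1/10030 = -4739/2006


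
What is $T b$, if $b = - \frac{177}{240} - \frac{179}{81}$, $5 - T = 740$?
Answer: $\frac{935851}{432} \approx 2166.3$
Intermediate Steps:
$T = -735$ ($T = 5 - 740 = -735$)
$b = - \frac{19099}{6480}$ ($b = \left(-177\right) \frac{1}{240} - \frac{179}{81} = - \frac{59}{80} - \frac{179}{81} = - \frac{19099}{6480} \approx -2.9474$)
$T b = \left(-735\right) \left(- \frac{19099}{6480}\right) = \frac{935851}{432}$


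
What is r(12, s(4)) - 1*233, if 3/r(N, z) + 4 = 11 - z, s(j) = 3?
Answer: -929/4 ≈ -232.25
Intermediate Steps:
r(N, z) = 3/(7 - z) (r(N, z) = 3/(-4 + (11 - z)) = 3/(7 - z))
r(12, s(4)) - 1*233 = -3/(-7 + 3) - 1*233 = -3/(-4) - 233 = -3*(-¼) - 233 = ¾ - 233 = -929/4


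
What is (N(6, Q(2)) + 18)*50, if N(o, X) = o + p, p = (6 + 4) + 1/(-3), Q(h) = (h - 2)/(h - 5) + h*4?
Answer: 5050/3 ≈ 1683.3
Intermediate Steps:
Q(h) = 4*h + (-2 + h)/(-5 + h) (Q(h) = (-2 + h)/(-5 + h) + 4*h = 4*h + (-2 + h)/(-5 + h))
p = 29/3 (p = 10 - ⅓ = 29/3 ≈ 9.6667)
N(o, X) = 29/3 + o (N(o, X) = o + 29/3 = 29/3 + o)
(N(6, Q(2)) + 18)*50 = ((29/3 + 6) + 18)*50 = (47/3 + 18)*50 = (101/3)*50 = 5050/3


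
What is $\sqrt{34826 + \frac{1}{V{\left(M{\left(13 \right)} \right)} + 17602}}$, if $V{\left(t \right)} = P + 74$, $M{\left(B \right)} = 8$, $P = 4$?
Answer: $\frac{\sqrt{680374667505}}{4420} \approx 186.62$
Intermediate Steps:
$V{\left(t \right)} = 78$ ($V{\left(t \right)} = 4 + 74 = 78$)
$\sqrt{34826 + \frac{1}{V{\left(M{\left(13 \right)} \right)} + 17602}} = \sqrt{34826 + \frac{1}{78 + 17602}} = \sqrt{34826 + \frac{1}{17680}} = \sqrt{\frac{615723681}{17680}} = \frac{\sqrt{680374667505}}{4420}$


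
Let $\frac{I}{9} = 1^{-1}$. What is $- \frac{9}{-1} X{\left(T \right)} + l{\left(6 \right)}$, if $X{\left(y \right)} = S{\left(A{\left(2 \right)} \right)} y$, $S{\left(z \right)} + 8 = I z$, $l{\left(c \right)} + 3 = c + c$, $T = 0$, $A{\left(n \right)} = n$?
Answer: $9$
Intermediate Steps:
$l{\left(c \right)} = -3 + 2 c$ ($l{\left(c \right)} = -3 + \left(c + c\right) = -3 + 2 c$)
$I = 9$ ($I = \frac{9}{1} = 9 \cdot 1 = 9$)
$S{\left(z \right)} = -8 + 9 z$
$X{\left(y \right)} = 10 y$ ($X{\left(y \right)} = \left(-8 + 9 \cdot 2\right) y = \left(-8 + 18\right) y = 10 y$)
$- \frac{9}{-1} X{\left(T \right)} + l{\left(6 \right)} = - \frac{9}{-1} \cdot 10 \cdot 0 + \left(-3 + 2 \cdot 6\right) = \left(-9\right) \left(-1\right) 0 + \left(-3 + 12\right) = 9 \cdot 0 + 9 = 0 + 9 = 9$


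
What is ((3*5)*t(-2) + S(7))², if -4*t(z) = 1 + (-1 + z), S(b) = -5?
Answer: 25/4 ≈ 6.2500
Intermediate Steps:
t(z) = -z/4 (t(z) = -(1 + (-1 + z))/4 = -z/4)
((3*5)*t(-2) + S(7))² = ((3*5)*(-¼*(-2)) - 5)² = (15*(½) - 5)² = (15/2 - 5)² = (5/2)² = 25/4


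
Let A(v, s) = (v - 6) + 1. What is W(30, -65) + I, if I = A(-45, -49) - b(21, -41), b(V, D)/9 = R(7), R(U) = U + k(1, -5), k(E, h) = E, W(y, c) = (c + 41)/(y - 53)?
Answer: -2782/23 ≈ -120.96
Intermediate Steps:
W(y, c) = (41 + c)/(-53 + y)
R(U) = 1 + U (R(U) = U + 1 = 1 + U)
A(v, s) = -5 + v (A(v, s) = (-6 + v) + 1 = -5 + v)
b(V, D) = 72 (b(V, D) = 9*(1 + 7) = 9*8 = 72)
I = -122 (I = (-5 - 45) - 1*72 = -50 - 72 = -122)
W(30, -65) + I = (41 - 65)/(-53 + 30) - 122 = -24/(-23) - 122 = -1/23*(-24) - 122 = 24/23 - 122 = -2782/23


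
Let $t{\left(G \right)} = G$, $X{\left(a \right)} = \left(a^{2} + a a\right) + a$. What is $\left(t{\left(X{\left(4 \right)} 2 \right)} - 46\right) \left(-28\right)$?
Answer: $-728$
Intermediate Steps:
$X{\left(a \right)} = a + 2 a^{2}$ ($X{\left(a \right)} = \left(a^{2} + a^{2}\right) + a = 2 a^{2} + a = a + 2 a^{2}$)
$\left(t{\left(X{\left(4 \right)} 2 \right)} - 46\right) \left(-28\right) = \left(4 \left(1 + 2 \cdot 4\right) 2 - 46\right) \left(-28\right) = \left(4 \left(1 + 8\right) 2 - 46\right) \left(-28\right) = \left(4 \cdot 9 \cdot 2 - 46\right) \left(-28\right) = \left(36 \cdot 2 - 46\right) \left(-28\right) = \left(72 - 46\right) \left(-28\right) = 26 \left(-28\right) = -728$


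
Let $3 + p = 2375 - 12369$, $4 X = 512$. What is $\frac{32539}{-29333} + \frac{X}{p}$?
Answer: $- \frac{329047007}{293242001} \approx -1.1221$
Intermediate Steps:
$X = 128$ ($X = \frac{1}{4} \cdot 512 = 128$)
$p = -9997$ ($p = -3 + \left(2375 - 12369\right) = -3 - 9994 = -9997$)
$\frac{32539}{-29333} + \frac{X}{p} = \frac{32539}{-29333} + \frac{128}{-9997} = 32539 \left(- \frac{1}{29333}\right) + 128 \left(- \frac{1}{9997}\right) = - \frac{32539}{29333} - \frac{128}{9997} = - \frac{329047007}{293242001}$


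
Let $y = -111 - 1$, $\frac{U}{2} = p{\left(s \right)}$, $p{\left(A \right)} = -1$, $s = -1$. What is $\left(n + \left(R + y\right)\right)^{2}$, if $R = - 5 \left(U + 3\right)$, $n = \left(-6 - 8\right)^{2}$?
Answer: $6241$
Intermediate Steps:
$U = -2$ ($U = 2 \left(-1\right) = -2$)
$y = -112$ ($y = -111 - 1 = -112$)
$n = 196$ ($n = \left(-14\right)^{2} = 196$)
$R = -5$ ($R = - 5 \left(-2 + 3\right) = \left(-5\right) 1 = -5$)
$\left(n + \left(R + y\right)\right)^{2} = \left(196 - 117\right)^{2} = 79^{2} = 6241$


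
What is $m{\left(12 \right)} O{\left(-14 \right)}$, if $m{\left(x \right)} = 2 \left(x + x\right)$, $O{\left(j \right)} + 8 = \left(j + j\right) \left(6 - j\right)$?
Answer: $-27264$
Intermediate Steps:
$O{\left(j \right)} = -8 + 2 j \left(6 - j\right)$ ($O{\left(j \right)} = -8 + \left(j + j\right) \left(6 - j\right) = -8 + 2 j \left(6 - j\right)$)
$m{\left(x \right)} = 4 x$ ($m{\left(x \right)} = 2 \cdot 2 x = 4 x$)
$m{\left(12 \right)} O{\left(-14 \right)} = 4 \cdot 12 \left(-8 - 2 \left(-14\right)^{2} + 12 \left(-14\right)\right) = 48 \left(-8 - 392 - 168\right) = 48 \left(-568\right) = -27264$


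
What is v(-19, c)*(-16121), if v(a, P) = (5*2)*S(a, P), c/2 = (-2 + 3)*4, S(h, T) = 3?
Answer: -483630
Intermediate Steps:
c = 8 (c = 2*((-2 + 3)*4) = 2*(1*4) = 2*4 = 8)
v(a, P) = 30 (v(a, P) = (5*2)*3 = 10*3 = 30)
v(-19, c)*(-16121) = 30*(-16121) = -483630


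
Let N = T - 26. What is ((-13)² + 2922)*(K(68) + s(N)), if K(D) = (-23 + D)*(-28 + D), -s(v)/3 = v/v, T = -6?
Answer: 5554527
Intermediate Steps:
N = -32 (N = -6 - 26 = -32)
s(v) = -3 (s(v) = -3*v/v = -3*1 = -3)
K(D) = (-28 + D)*(-23 + D)
((-13)² + 2922)*(K(68) + s(N)) = ((-13)² + 2922)*((644 + 68² - 51*68) - 3) = (169 + 2922)*((644 + 4624 - 3468) - 3) = 3091*(1800 - 3) = 3091*1797 = 5554527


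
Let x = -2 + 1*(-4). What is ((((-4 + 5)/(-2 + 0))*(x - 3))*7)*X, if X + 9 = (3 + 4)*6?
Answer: 2079/2 ≈ 1039.5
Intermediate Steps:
X = 33 (X = -9 + (3 + 4)*6 = -9 + 7*6 = -9 + 42 = 33)
x = -6 (x = -2 - 4 = -6)
((((-4 + 5)/(-2 + 0))*(x - 3))*7)*X = ((((-4 + 5)/(-2 + 0))*(-6 - 3))*7)*33 = (((1/(-2))*(-9))*7)*33 = (((1*(-½))*(-9))*7)*33 = (-½*(-9)*7)*33 = ((9/2)*7)*33 = (63/2)*33 = 2079/2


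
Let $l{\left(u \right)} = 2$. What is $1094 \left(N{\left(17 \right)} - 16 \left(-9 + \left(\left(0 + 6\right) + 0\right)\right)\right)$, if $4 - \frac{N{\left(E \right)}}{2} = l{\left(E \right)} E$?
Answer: $-13128$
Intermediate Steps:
$N{\left(E \right)} = 8 - 4 E$ ($N{\left(E \right)} = 8 - 2 \cdot 2 E = 8 - 4 E$)
$1094 \left(N{\left(17 \right)} - 16 \left(-9 + \left(\left(0 + 6\right) + 0\right)\right)\right) = 1094 \left(\left(8 - 68\right) - 16 \left(-9 + \left(\left(0 + 6\right) + 0\right)\right)\right) = 1094 \left(\left(8 - 68\right) - 16 \left(-9 + \left(6 + 0\right)\right)\right) = 1094 \left(-60 - 16 \left(-9 + 6\right)\right) = 1094 \left(-60 - -48\right) = 1094 \left(-60 + 48\right) = 1094 \left(-12\right) = -13128$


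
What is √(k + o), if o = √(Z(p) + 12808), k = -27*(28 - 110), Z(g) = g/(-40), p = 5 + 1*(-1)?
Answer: √(221400 + 30*√142310)/10 ≈ 48.241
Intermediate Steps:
p = 4 (p = 5 - 1 = 4)
Z(g) = -g/40 (Z(g) = g*(-1/40) = -g/40)
k = 2214 (k = -27*(-82) = 2214)
o = 3*√142310/10 (o = √(-1/40*4 + 12808) = √(-⅒ + 12808) = √(128079/10) = 3*√142310/10 ≈ 113.17)
√(k + o) = √(2214 + 3*√142310/10)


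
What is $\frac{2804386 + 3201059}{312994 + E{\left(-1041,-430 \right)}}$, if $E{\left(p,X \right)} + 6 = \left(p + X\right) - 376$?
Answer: $\frac{6005445}{311141} \approx 19.301$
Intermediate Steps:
$E{\left(p,X \right)} = -382 + X + p$ ($E{\left(p,X \right)} = -6 - \left(376 - X - p\right) = -6 + \left(-376 + X + p\right) = -382 + X + p$)
$\frac{2804386 + 3201059}{312994 + E{\left(-1041,-430 \right)}} = \frac{2804386 + 3201059}{312994 - 1853} = \frac{6005445}{312994 - 1853} = \frac{6005445}{311141}$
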